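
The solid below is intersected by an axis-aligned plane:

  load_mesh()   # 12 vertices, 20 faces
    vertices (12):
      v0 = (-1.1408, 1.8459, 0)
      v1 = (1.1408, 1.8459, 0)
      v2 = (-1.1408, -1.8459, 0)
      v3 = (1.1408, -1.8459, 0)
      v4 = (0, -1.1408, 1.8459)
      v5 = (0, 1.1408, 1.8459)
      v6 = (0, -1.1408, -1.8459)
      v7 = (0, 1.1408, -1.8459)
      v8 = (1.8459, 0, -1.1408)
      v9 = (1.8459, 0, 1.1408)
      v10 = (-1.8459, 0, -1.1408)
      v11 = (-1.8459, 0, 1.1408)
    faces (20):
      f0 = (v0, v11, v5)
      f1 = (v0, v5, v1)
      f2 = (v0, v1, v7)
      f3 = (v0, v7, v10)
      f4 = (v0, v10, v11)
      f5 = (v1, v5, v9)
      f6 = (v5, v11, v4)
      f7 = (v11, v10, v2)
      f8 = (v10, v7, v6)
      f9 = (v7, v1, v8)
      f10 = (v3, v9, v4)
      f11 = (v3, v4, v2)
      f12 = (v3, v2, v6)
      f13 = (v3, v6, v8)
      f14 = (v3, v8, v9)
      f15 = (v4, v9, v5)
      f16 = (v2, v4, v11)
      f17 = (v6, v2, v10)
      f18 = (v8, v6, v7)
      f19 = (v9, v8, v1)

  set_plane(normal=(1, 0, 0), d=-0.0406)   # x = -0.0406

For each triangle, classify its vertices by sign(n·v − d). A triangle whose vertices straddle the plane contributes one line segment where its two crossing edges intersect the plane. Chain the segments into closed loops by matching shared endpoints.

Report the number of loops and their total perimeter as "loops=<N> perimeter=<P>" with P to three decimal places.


Straddling triangles (10 of 20):
  (v0,v11,v5) [--+] → (-0.0406, 1.11571, 1.83039)–(-0.0406, 1.16589, 1.78021)  len=0.0710
  (v0,v5,v1) [-++] → (-0.0406, 1.16589, 1.78021)–(-0.0406, 1.8459, 0)  len=1.9057
  (v0,v1,v7) [-++] → (-0.0406, 1.8459, 0)–(-0.0406, 1.16589, -1.78021)  len=1.9057
  (v0,v7,v10) [-+-] → (-0.0406, 1.16589, -1.78021)–(-0.0406, 1.11571, -1.83039)  len=0.0710
  (v5,v11,v4) [+-+] → (-0.0406, 1.11571, 1.83039)–(-0.0406, -1.11571, 1.83039)  len=2.2314
  (v10,v7,v6) [-++] → (-0.0406, 1.11571, -1.83039)–(-0.0406, -1.11571, -1.83039)  len=2.2314
  (v3,v4,v2) [++-] → (-0.0406, -1.16589, 1.78021)–(-0.0406, -1.8459, 0)  len=1.9057
  (v3,v2,v6) [+-+] → (-0.0406, -1.8459, 0)–(-0.0406, -1.16589, -1.78021)  len=1.9057
  (v2,v4,v11) [-+-] → (-0.0406, -1.16589, 1.78021)–(-0.0406, -1.11571, 1.83039)  len=0.0710
  (v6,v2,v10) [+--] → (-0.0406, -1.16589, -1.78021)–(-0.0406, -1.11571, -1.83039)  len=0.0710

Chained into 1 loop(s):
  loop 1: 10 segments, perimeter = 12.3694
Total perimeter = 12.369

loops=1 perimeter=12.369


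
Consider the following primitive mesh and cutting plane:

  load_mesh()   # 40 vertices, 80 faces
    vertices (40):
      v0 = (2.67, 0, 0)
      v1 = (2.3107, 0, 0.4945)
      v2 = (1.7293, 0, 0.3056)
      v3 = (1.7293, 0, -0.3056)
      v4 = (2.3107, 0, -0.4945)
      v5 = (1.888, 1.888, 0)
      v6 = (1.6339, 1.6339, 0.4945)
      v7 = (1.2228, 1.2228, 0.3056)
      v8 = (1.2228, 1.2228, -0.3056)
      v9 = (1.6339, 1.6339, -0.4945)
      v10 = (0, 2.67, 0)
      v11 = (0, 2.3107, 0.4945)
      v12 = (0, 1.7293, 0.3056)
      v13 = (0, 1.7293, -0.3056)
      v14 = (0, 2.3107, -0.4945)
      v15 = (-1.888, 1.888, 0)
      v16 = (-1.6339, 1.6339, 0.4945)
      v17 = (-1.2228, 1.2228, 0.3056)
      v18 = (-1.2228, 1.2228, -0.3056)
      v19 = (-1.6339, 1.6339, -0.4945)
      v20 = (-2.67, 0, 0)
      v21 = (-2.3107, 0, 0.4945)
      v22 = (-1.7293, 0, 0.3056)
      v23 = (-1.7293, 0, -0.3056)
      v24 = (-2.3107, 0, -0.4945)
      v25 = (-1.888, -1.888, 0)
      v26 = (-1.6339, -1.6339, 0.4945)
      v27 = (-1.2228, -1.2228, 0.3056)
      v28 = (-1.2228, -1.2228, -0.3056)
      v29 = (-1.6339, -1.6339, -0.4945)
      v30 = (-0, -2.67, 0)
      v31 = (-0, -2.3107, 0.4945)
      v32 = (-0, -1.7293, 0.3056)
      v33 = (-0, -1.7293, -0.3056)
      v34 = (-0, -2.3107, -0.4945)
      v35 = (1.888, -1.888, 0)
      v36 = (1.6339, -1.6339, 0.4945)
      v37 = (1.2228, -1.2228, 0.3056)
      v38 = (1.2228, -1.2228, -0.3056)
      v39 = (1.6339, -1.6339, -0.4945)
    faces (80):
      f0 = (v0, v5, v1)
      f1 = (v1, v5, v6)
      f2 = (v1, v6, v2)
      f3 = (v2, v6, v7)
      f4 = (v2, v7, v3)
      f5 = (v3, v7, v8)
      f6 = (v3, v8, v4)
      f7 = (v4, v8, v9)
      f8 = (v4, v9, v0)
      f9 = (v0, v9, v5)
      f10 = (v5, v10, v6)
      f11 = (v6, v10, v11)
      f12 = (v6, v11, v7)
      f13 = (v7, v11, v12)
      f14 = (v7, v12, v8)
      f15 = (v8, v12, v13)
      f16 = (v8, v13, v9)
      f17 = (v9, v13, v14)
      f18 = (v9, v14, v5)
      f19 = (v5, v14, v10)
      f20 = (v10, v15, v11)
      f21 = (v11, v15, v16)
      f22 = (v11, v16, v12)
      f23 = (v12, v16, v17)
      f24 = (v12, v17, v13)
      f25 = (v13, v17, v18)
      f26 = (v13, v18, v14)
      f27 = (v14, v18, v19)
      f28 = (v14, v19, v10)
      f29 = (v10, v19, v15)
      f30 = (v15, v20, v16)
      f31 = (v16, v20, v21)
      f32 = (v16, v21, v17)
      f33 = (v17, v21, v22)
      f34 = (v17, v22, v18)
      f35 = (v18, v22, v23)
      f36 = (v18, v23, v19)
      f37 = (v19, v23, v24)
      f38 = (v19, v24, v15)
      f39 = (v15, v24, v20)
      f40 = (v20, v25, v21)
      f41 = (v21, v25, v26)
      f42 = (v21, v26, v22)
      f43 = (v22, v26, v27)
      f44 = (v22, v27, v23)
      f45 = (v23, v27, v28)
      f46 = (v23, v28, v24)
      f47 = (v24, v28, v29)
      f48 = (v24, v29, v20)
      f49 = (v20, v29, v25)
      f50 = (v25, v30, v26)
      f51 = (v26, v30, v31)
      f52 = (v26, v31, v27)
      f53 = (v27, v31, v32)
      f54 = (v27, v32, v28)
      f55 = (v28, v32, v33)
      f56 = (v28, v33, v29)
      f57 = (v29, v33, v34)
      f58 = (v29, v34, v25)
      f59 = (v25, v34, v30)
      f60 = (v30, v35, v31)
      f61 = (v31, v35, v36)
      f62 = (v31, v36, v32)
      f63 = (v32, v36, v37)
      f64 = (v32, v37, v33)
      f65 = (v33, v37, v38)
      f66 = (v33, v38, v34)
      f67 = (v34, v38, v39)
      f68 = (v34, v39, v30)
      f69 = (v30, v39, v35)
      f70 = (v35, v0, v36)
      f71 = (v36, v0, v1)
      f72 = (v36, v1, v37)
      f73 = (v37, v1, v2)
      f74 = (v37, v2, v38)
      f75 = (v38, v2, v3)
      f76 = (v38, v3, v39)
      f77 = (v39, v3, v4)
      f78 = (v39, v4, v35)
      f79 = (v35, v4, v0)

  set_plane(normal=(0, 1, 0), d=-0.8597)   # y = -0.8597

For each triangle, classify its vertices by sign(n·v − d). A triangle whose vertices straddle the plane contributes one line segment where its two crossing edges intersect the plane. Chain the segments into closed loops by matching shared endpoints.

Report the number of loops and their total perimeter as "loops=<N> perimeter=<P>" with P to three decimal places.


loops=2 perimeter=6.113

Straddling triangles (20 of 80):
  (v20,v25,v21) [+-+] → (-2.31392, -0.8597, 0)–(-2.11822, -0.8597, 0.26933)  len=0.3329
  (v21,v25,v26) [+--] → (-2.11822, -0.8597, 0.26933)–(-1.95459, -0.8597, 0.4945)  len=0.2783
  (v21,v26,v22) [+-+] → (-1.95459, -0.8597, 0.4945)–(-1.6791, -0.8597, 0.404992)  len=0.2897
  (v22,v26,v27) [+--] → (-1.6791, -0.8597, 0.404992)–(-1.3732, -0.8597, 0.3056)  len=0.3216
  (v22,v27,v23) [+-+] → (-1.3732, -0.8597, 0.3056)–(-1.3732, -0.8597, 0.124109)  len=0.1815
  (v23,v27,v28) [+--] → (-1.3732, -0.8597, 0.124109)–(-1.3732, -0.8597, -0.3056)  len=0.4297
  (v23,v28,v24) [+-+] → (-1.3732, -0.8597, -0.3056)–(-1.54584, -0.8597, -0.361692)  len=0.1815
  (v24,v28,v29) [+--] → (-1.54584, -0.8597, -0.361692)–(-1.95459, -0.8597, -0.4945)  len=0.4298
  (v24,v29,v20) [+-+] → (-1.95459, -0.8597, -0.4945)–(-2.12484, -0.8597, -0.260188)  len=0.2896
  (v20,v29,v25) [+--] → (-2.12484, -0.8597, -0.260188)–(-2.31392, -0.8597, 0)  len=0.3216
  (v35,v0,v36) [-+-] → (2.31392, -0.8597, 0)–(2.12484, -0.8597, 0.260188)  len=0.3216
  (v36,v0,v1) [-++] → (2.12484, -0.8597, 0.260188)–(1.95459, -0.8597, 0.4945)  len=0.2896
  (v36,v1,v37) [-+-] → (1.95459, -0.8597, 0.4945)–(1.54584, -0.8597, 0.361692)  len=0.4298
  (v37,v1,v2) [-++] → (1.54584, -0.8597, 0.361692)–(1.3732, -0.8597, 0.3056)  len=0.1815
  (v37,v2,v38) [-+-] → (1.3732, -0.8597, 0.3056)–(1.3732, -0.8597, -0.124109)  len=0.4297
  (v38,v2,v3) [-++] → (1.3732, -0.8597, -0.124109)–(1.3732, -0.8597, -0.3056)  len=0.1815
  (v38,v3,v39) [-+-] → (1.3732, -0.8597, -0.3056)–(1.6791, -0.8597, -0.404992)  len=0.3216
  (v39,v3,v4) [-++] → (1.6791, -0.8597, -0.404992)–(1.95459, -0.8597, -0.4945)  len=0.2897
  (v39,v4,v35) [-+-] → (1.95459, -0.8597, -0.4945)–(2.11822, -0.8597, -0.26933)  len=0.2783
  (v35,v4,v0) [-++] → (2.11822, -0.8597, -0.26933)–(2.31392, -0.8597, 0)  len=0.3329

Chained into 2 loop(s):
  loop 1: 10 segments, perimeter = 3.0563
  loop 2: 10 segments, perimeter = 3.0563
Total perimeter = 6.113


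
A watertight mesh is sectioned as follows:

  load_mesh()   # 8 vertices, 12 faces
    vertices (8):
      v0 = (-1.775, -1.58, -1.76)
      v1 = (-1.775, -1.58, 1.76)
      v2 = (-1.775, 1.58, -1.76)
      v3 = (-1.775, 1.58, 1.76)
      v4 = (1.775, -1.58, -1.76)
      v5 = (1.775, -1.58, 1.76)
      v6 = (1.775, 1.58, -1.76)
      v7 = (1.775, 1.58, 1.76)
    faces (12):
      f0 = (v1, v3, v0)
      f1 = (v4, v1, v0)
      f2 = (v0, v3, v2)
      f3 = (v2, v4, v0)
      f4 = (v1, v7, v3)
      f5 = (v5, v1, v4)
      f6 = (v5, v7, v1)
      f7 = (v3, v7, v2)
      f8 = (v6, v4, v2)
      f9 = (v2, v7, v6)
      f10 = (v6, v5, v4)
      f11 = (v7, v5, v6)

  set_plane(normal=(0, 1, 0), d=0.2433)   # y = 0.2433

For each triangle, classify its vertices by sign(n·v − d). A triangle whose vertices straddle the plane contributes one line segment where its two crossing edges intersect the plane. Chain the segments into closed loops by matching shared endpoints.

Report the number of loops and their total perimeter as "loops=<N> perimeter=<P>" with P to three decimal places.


Straddling triangles (8 of 12):
  (v1,v3,v0) [-+-] → (-1.775, 0.2433, 1.76)–(-1.775, 0.2433, 0.271018)  len=1.4890
  (v0,v3,v2) [-++] → (-1.775, 0.2433, 0.271018)–(-1.775, 0.2433, -1.76)  len=2.0310
  (v2,v4,v0) [+--] → (-0.273328, 0.2433, -1.76)–(-1.775, 0.2433, -1.76)  len=1.5017
  (v1,v7,v3) [-++] → (0.273328, 0.2433, 1.76)–(-1.775, 0.2433, 1.76)  len=2.0483
  (v5,v7,v1) [-+-] → (1.775, 0.2433, 1.76)–(0.273328, 0.2433, 1.76)  len=1.5017
  (v6,v4,v2) [+-+] → (1.775, 0.2433, -1.76)–(-0.273328, 0.2433, -1.76)  len=2.0483
  (v6,v5,v4) [+--] → (1.775, 0.2433, -0.271018)–(1.775, 0.2433, -1.76)  len=1.4890
  (v7,v5,v6) [+-+] → (1.775, 0.2433, 1.76)–(1.775, 0.2433, -0.271018)  len=2.0310

Chained into 1 loop(s):
  loop 1: 8 segments, perimeter = 14.1400
Total perimeter = 14.140

loops=1 perimeter=14.140


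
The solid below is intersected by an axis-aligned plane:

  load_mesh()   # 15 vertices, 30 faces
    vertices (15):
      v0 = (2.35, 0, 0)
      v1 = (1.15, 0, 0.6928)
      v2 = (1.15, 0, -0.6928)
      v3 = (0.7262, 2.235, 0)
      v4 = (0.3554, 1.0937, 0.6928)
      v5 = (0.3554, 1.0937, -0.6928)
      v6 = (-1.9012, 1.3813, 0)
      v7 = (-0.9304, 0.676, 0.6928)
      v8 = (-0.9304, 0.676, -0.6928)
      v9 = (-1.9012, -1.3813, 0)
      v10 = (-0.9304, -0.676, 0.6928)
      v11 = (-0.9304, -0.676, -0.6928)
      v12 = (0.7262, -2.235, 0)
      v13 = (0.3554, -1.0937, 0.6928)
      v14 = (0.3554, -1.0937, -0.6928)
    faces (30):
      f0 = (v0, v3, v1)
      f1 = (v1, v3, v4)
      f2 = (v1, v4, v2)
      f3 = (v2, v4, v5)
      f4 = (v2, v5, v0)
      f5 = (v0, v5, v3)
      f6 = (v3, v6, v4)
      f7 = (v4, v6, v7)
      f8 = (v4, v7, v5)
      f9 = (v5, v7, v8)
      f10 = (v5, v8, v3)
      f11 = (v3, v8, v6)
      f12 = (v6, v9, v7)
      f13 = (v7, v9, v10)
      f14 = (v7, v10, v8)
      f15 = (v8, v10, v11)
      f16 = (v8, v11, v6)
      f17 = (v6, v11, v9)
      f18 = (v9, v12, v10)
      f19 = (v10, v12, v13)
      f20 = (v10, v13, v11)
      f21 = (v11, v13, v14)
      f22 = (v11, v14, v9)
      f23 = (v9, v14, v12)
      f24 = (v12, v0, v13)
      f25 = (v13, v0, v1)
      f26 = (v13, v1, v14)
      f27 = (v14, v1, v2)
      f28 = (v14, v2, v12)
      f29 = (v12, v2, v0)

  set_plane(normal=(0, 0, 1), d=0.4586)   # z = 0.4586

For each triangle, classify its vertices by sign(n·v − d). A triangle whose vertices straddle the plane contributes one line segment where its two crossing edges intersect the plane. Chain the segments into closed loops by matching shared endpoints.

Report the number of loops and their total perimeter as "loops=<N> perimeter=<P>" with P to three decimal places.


loops=2 perimeter=15.904

Straddling triangles (20 of 30):
  (v0,v3,v1) [--+] → (1.00674, 0.755538, 0.4586)–(1.55566, 0, 0.4586)  len=0.9339
  (v1,v3,v4) [+-+] → (1.00674, 0.755538, 0.4586)–(0.480748, 1.47951, 0.4586)  len=0.8949
  (v1,v4,v2) [++-] → (0.489707, 0.908838, 0.4586)–(1.15, 0, 0.4586)  len=1.1234
  (v2,v4,v5) [-+-] → (0.489707, 0.908838, 0.4586)–(0.3554, 1.0937, 0.4586)  len=0.2285
  (v3,v6,v4) [--+] → (-0.40744, 1.19092, 0.4586)–(0.480748, 1.47951, 0.4586)  len=0.9339
  (v4,v6,v7) [+-+] → (-0.40744, 1.19092, 0.4586)–(-1.25858, 0.914426, 0.4586)  len=0.8949
  (v4,v7,v5) [++-] → (-0.713069, 0.746601, 0.4586)–(0.3554, 1.0937, 0.4586)  len=1.1234
  (v5,v7,v8) [-+-] → (-0.713069, 0.746601, 0.4586)–(-0.9304, 0.676, 0.4586)  len=0.2285
  (v6,v9,v7) [--+] → (-1.25858, -0.0194672, 0.4586)–(-1.25858, 0.914426, 0.4586)  len=0.9339
  (v7,v9,v10) [+-+] → (-1.25858, -0.0194672, 0.4586)–(-1.25858, -0.914426, 0.4586)  len=0.8950
  (v7,v10,v8) [++-] → (-0.9304, -0.447479, 0.4586)–(-0.9304, 0.676, 0.4586)  len=1.1235
  (v8,v10,v11) [-+-] → (-0.9304, -0.447479, 0.4586)–(-0.9304, -0.676, 0.4586)  len=0.2285
  (v9,v12,v10) [--+] → (-0.370389, -1.20302, 0.4586)–(-1.25858, -0.914426, 0.4586)  len=0.9339
  (v10,v12,v13) [+-+] → (-0.370389, -1.20302, 0.4586)–(0.480748, -1.47951, 0.4586)  len=0.8949
  (v10,v13,v11) [++-] → (0.138069, -1.0231, 0.4586)–(-0.9304, -0.676, 0.4586)  len=1.1234
  (v11,v13,v14) [-+-] → (0.138069, -1.0231, 0.4586)–(0.3554, -1.0937, 0.4586)  len=0.2285
  (v12,v0,v13) [--+] → (1.02967, -0.723976, 0.4586)–(0.480748, -1.47951, 0.4586)  len=0.9339
  (v13,v0,v1) [+-+] → (1.02967, -0.723976, 0.4586)–(1.55566, 0, 0.4586)  len=0.8949
  (v13,v1,v14) [++-] → (1.01569, -0.184862, 0.4586)–(0.3554, -1.0937, 0.4586)  len=1.1234
  (v14,v1,v2) [-+-] → (1.01569, -0.184862, 0.4586)–(1.15, 0, 0.4586)  len=0.2285

Chained into 2 loop(s):
  loop 1: 10 segments, perimeter = 9.1440
  loop 2: 10 segments, perimeter = 6.7596
Total perimeter = 15.904


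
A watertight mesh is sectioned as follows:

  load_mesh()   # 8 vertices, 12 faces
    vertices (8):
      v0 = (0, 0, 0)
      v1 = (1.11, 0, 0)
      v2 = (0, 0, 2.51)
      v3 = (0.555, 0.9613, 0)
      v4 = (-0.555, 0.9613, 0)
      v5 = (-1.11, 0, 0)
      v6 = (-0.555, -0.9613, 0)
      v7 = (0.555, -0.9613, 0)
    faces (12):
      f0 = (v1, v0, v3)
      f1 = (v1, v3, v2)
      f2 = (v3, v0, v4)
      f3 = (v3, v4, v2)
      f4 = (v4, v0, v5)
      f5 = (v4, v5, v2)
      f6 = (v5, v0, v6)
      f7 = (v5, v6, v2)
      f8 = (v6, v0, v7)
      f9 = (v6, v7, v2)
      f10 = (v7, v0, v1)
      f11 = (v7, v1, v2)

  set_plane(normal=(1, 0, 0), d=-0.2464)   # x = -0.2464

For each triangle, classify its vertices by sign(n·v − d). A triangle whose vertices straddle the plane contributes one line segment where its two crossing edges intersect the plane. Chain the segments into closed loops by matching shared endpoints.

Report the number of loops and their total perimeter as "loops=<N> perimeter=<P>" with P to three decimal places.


loops=1 perimeter=6.315

Straddling triangles (8 of 12):
  (v3,v0,v4) [++-] → (-0.2464, 0.426783, 0)–(-0.2464, 0.9613, 0)  len=0.5345
  (v3,v4,v2) [+-+] → (-0.2464, 0.9613, 0)–(-0.2464, 0.426783, 1.39565)  len=1.4945
  (v4,v0,v5) [-+-] → (-0.2464, 0.426783, 0)–(-0.2464, 0, 0)  len=0.4268
  (v4,v5,v2) [--+] → (-0.2464, 0, 1.95283)–(-0.2464, 0.426783, 1.39565)  len=0.7018
  (v5,v0,v6) [-+-] → (-0.2464, 0, 0)–(-0.2464, -0.426783, 0)  len=0.4268
  (v5,v6,v2) [--+] → (-0.2464, -0.426783, 1.39565)–(-0.2464, 0, 1.95283)  len=0.7018
  (v6,v0,v7) [-++] → (-0.2464, -0.426783, 0)–(-0.2464, -0.9613, 0)  len=0.5345
  (v6,v7,v2) [-++] → (-0.2464, -0.9613, 0)–(-0.2464, -0.426783, 1.39565)  len=1.4945

Chained into 1 loop(s):
  loop 1: 8 segments, perimeter = 6.3153
Total perimeter = 6.315


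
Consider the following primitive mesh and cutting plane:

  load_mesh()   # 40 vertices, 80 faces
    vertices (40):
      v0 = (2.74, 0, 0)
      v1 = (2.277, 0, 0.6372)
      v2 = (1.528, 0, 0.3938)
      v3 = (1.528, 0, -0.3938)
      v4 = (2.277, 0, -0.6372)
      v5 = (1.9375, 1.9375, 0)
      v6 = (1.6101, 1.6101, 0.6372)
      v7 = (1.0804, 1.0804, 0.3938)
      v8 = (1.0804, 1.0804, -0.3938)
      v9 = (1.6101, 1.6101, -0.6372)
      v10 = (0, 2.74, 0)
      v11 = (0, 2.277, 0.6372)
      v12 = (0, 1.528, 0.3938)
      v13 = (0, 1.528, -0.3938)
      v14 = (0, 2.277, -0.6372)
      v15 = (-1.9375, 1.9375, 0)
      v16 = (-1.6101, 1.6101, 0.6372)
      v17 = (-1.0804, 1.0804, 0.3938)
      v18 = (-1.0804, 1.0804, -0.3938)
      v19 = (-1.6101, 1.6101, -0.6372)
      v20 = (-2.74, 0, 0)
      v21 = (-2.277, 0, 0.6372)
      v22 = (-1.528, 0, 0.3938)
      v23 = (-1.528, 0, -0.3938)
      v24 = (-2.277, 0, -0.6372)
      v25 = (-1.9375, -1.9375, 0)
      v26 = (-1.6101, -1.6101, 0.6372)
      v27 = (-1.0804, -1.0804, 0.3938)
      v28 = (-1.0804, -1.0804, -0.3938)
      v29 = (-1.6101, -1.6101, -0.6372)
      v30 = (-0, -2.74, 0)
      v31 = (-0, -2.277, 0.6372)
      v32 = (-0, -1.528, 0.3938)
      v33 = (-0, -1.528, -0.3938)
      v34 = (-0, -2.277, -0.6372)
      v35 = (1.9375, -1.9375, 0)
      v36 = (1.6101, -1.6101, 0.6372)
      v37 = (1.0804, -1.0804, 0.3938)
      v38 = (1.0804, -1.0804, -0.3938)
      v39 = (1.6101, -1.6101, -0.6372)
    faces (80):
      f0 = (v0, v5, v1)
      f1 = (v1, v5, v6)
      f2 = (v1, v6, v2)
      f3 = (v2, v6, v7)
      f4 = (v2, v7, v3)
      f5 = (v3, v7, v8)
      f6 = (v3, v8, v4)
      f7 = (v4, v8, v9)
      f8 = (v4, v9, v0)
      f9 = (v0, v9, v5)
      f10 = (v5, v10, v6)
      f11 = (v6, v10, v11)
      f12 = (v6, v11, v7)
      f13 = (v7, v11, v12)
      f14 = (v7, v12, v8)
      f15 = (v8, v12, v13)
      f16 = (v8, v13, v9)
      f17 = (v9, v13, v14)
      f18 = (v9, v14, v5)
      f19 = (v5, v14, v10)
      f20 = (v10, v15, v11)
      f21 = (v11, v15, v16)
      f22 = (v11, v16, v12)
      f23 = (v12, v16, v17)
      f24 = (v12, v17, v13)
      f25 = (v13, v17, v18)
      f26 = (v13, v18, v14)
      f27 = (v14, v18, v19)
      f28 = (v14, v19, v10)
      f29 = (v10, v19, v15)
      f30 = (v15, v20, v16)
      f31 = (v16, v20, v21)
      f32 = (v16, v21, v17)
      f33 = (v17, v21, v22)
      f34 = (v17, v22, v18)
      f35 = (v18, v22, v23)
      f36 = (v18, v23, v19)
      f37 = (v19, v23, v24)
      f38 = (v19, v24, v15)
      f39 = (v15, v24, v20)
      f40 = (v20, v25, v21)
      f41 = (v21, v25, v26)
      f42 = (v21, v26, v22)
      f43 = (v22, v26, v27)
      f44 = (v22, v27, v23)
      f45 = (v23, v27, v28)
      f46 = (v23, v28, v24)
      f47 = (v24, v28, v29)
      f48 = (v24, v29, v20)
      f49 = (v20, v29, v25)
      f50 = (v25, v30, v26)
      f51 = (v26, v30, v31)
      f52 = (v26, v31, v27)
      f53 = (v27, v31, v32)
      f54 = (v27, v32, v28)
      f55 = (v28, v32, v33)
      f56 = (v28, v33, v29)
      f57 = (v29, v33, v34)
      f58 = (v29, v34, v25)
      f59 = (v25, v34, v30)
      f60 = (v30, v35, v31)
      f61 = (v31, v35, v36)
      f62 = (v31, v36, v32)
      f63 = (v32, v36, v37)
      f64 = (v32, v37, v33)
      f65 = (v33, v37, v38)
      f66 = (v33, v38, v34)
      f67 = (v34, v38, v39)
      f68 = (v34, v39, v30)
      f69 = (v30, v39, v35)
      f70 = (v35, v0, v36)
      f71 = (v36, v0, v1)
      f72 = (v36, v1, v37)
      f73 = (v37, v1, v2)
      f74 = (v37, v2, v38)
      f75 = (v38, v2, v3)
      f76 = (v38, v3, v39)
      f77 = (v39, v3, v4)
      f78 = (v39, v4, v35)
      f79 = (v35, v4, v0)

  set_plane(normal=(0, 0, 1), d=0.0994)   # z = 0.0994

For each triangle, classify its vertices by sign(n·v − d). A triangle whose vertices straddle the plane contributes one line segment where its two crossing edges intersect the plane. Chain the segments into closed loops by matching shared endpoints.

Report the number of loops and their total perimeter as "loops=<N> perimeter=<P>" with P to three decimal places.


loops=2 perimeter=25.690

Straddling triangles (32 of 80):
  (v0,v5,v1) [--+] → (1.99046, 1.63526, 0.0994)–(2.66777, 0, 0.0994)  len=1.7700
  (v1,v5,v6) [+-+] → (1.99046, 1.63526, 0.0994)–(1.88643, 1.88643, 0.0994)  len=0.2719
  (v2,v7,v3) [++-] → (1.24771, 0.676553, 0.0994)–(1.528, 0, 0.0994)  len=0.7323
  (v3,v7,v8) [-+-] → (1.24771, 0.676553, 0.0994)–(1.0804, 1.0804, 0.0994)  len=0.4371
  (v5,v10,v6) [--+] → (0.251168, 2.56374, 0.0994)–(1.88643, 1.88643, 0.0994)  len=1.7700
  (v6,v10,v11) [+-+] → (0.251168, 2.56374, 0.0994)–(0, 2.66777, 0.0994)  len=0.2719
  (v7,v12,v8) [++-] → (0.403847, 1.36069, 0.0994)–(1.0804, 1.0804, 0.0994)  len=0.7323
  (v8,v12,v13) [-+-] → (0.403847, 1.36069, 0.0994)–(0, 1.528, 0.0994)  len=0.4371
  (v10,v15,v11) [--+] → (-1.63526, 1.99046, 0.0994)–(0, 2.66777, 0.0994)  len=1.7700
  (v11,v15,v16) [+-+] → (-1.63526, 1.99046, 0.0994)–(-1.88643, 1.88643, 0.0994)  len=0.2719
  (v12,v17,v13) [++-] → (-0.676553, 1.24771, 0.0994)–(0, 1.528, 0.0994)  len=0.7323
  (v13,v17,v18) [-+-] → (-0.676553, 1.24771, 0.0994)–(-1.0804, 1.0804, 0.0994)  len=0.4371
  (v15,v20,v16) [--+] → (-2.56374, 0.251168, 0.0994)–(-1.88643, 1.88643, 0.0994)  len=1.7700
  (v16,v20,v21) [+-+] → (-2.56374, 0.251168, 0.0994)–(-2.66777, 0, 0.0994)  len=0.2719
  (v17,v22,v18) [++-] → (-1.36069, 0.403847, 0.0994)–(-1.0804, 1.0804, 0.0994)  len=0.7323
  (v18,v22,v23) [-+-] → (-1.36069, 0.403847, 0.0994)–(-1.528, 0, 0.0994)  len=0.4371
  (v20,v25,v21) [--+] → (-1.99046, -1.63526, 0.0994)–(-2.66777, 0, 0.0994)  len=1.7700
  (v21,v25,v26) [+-+] → (-1.99046, -1.63526, 0.0994)–(-1.88643, -1.88643, 0.0994)  len=0.2719
  (v22,v27,v23) [++-] → (-1.24771, -0.676553, 0.0994)–(-1.528, 0, 0.0994)  len=0.7323
  (v23,v27,v28) [-+-] → (-1.24771, -0.676553, 0.0994)–(-1.0804, -1.0804, 0.0994)  len=0.4371
  (v25,v30,v26) [--+] → (-0.251168, -2.56374, 0.0994)–(-1.88643, -1.88643, 0.0994)  len=1.7700
  (v26,v30,v31) [+-+] → (-0.251168, -2.56374, 0.0994)–(0, -2.66777, 0.0994)  len=0.2719
  (v27,v32,v28) [++-] → (-0.403847, -1.36069, 0.0994)–(-1.0804, -1.0804, 0.0994)  len=0.7323
  (v28,v32,v33) [-+-] → (-0.403847, -1.36069, 0.0994)–(0, -1.528, 0.0994)  len=0.4371
  (v30,v35,v31) [--+] → (1.63526, -1.99046, 0.0994)–(0, -2.66777, 0.0994)  len=1.7700
  (v31,v35,v36) [+-+] → (1.63526, -1.99046, 0.0994)–(1.88643, -1.88643, 0.0994)  len=0.2719
  (v32,v37,v33) [++-] → (0.676553, -1.24771, 0.0994)–(0, -1.528, 0.0994)  len=0.7323
  (v33,v37,v38) [-+-] → (0.676553, -1.24771, 0.0994)–(1.0804, -1.0804, 0.0994)  len=0.4371
  (v35,v0,v36) [--+] → (2.56374, -0.251168, 0.0994)–(1.88643, -1.88643, 0.0994)  len=1.7700
  (v36,v0,v1) [+-+] → (2.56374, -0.251168, 0.0994)–(2.66777, 0, 0.0994)  len=0.2719
  (v37,v2,v38) [++-] → (1.36069, -0.403847, 0.0994)–(1.0804, -1.0804, 0.0994)  len=0.7323
  (v38,v2,v3) [-+-] → (1.36069, -0.403847, 0.0994)–(1.528, 0, 0.0994)  len=0.4371

Chained into 2 loop(s):
  loop 1: 16 segments, perimeter = 16.3347
  loop 2: 16 segments, perimeter = 9.3556
Total perimeter = 25.690


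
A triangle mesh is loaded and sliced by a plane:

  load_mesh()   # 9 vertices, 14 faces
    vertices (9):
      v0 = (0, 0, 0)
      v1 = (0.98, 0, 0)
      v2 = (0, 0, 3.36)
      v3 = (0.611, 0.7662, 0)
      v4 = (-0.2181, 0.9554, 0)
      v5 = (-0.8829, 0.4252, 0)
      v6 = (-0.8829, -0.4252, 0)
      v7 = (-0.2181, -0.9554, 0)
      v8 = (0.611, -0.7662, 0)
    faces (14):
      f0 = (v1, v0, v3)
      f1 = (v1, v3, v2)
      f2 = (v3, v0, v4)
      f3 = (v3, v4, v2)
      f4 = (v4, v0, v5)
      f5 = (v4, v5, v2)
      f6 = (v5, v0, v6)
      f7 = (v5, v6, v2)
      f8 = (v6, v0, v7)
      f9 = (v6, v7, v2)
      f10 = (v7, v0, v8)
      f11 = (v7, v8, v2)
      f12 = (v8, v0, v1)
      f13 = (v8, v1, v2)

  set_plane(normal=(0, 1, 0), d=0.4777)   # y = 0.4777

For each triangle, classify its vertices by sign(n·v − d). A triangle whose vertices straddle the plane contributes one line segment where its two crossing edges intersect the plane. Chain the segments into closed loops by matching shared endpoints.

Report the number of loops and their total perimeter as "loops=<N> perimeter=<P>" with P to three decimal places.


loops=1 perimeter=5.350

Straddling triangles (6 of 14):
  (v1,v0,v3) [--+] → (0.380938, 0.4777, 0)–(0.749941, 0.4777, 0)  len=0.3690
  (v1,v3,v2) [-+-] → (0.749941, 0.4777, 0)–(0.380938, 0.4777, 1.26515)  len=1.3179
  (v3,v0,v4) [+-+] → (0.380938, 0.4777, 0)–(-0.10905, 0.4777, 0)  len=0.4900
  (v3,v4,v2) [++-] → (-0.10905, 0.4777, 1.68)–(0.380938, 0.4777, 1.26515)  len=0.6420
  (v4,v0,v5) [+--] → (-0.10905, 0.4777, 0)–(-0.817072, 0.4777, 0)  len=0.7080
  (v4,v5,v2) [+--] → (-0.817072, 0.4777, 0)–(-0.10905, 0.4777, 1.68)  len=1.8231

Chained into 1 loop(s):
  loop 1: 6 segments, perimeter = 5.3500
Total perimeter = 5.350


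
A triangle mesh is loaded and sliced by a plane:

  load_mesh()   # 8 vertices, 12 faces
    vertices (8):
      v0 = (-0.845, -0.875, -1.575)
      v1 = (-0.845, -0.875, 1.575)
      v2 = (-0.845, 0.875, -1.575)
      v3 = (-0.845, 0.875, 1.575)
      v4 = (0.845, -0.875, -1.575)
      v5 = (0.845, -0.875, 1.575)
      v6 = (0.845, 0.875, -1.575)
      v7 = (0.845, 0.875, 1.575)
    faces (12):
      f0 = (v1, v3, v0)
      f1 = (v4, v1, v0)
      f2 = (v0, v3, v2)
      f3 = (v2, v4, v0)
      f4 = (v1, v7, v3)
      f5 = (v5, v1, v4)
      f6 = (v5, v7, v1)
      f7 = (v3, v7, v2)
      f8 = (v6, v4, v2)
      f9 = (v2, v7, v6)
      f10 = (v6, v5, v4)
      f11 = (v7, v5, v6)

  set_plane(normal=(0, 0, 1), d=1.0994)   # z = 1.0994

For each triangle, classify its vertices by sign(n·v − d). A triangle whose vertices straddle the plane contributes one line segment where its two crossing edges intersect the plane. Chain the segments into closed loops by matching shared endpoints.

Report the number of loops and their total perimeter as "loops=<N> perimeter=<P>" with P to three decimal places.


loops=1 perimeter=6.880

Straddling triangles (8 of 12):
  (v1,v3,v0) [++-] → (-0.845, 0.610778, 1.0994)–(-0.845, -0.875, 1.0994)  len=1.4858
  (v4,v1,v0) [-+-] → (-0.589837, -0.875, 1.0994)–(-0.845, -0.875, 1.0994)  len=0.2552
  (v0,v3,v2) [-+-] → (-0.845, 0.610778, 1.0994)–(-0.845, 0.875, 1.0994)  len=0.2642
  (v5,v1,v4) [++-] → (-0.589837, -0.875, 1.0994)–(0.845, -0.875, 1.0994)  len=1.4348
  (v3,v7,v2) [++-] → (0.589837, 0.875, 1.0994)–(-0.845, 0.875, 1.0994)  len=1.4348
  (v2,v7,v6) [-+-] → (0.589837, 0.875, 1.0994)–(0.845, 0.875, 1.0994)  len=0.2552
  (v6,v5,v4) [-+-] → (0.845, -0.610778, 1.0994)–(0.845, -0.875, 1.0994)  len=0.2642
  (v7,v5,v6) [++-] → (0.845, -0.610778, 1.0994)–(0.845, 0.875, 1.0994)  len=1.4858

Chained into 1 loop(s):
  loop 1: 8 segments, perimeter = 6.8800
Total perimeter = 6.880


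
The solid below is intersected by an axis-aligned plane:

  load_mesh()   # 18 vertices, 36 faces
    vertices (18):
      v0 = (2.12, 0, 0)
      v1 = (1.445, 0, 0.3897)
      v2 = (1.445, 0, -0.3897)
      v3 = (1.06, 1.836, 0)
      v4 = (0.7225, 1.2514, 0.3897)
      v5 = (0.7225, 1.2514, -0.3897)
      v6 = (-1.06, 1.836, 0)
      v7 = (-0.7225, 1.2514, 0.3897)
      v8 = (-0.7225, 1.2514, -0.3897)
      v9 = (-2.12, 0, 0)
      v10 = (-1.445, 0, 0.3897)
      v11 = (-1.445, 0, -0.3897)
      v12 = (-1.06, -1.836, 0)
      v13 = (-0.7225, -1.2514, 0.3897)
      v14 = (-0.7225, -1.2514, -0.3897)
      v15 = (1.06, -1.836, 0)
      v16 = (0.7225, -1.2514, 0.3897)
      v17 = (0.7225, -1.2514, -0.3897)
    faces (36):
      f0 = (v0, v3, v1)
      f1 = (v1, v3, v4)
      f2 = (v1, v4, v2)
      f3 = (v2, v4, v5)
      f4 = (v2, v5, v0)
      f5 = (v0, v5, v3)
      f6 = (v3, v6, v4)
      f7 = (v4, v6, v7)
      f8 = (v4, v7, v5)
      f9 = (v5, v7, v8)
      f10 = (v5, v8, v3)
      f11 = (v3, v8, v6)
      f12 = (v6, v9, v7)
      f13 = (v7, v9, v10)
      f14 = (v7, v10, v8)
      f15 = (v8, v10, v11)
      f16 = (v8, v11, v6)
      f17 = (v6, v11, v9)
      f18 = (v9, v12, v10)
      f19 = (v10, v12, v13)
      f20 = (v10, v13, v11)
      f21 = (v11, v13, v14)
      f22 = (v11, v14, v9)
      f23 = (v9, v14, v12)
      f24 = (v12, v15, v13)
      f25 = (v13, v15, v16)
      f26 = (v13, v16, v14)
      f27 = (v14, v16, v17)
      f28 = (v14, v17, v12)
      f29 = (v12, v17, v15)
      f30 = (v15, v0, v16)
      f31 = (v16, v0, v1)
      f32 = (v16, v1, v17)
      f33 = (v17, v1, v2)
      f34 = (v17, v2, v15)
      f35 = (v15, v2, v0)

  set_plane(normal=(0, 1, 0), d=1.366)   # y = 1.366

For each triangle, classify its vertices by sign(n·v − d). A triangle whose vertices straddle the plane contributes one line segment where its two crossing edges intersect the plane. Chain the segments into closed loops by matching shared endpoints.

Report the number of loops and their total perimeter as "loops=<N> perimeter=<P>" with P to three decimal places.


Straddling triangles (10 of 36):
  (v0,v3,v1) [-+-] → (1.33135, 1.366, 0)–(1.15856, 1.366, 0.0997598)  len=0.1995
  (v1,v3,v4) [-+-] → (1.15856, 1.366, 0.0997598)–(0.788661, 1.366, 0.313307)  len=0.4271
  (v0,v5,v3) [--+] → (0.788661, 1.366, -0.313307)–(1.33135, 1.366, 0)  len=0.6266
  (v3,v6,v4) [++-] → (0.373074, 1.366, 0.313307)–(0.788661, 1.366, 0.313307)  len=0.4156
  (v4,v6,v7) [-+-] → (0.373074, 1.366, 0.313307)–(-0.788661, 1.366, 0.313307)  len=1.1617
  (v5,v8,v3) [--+] → (-0.373074, 1.366, -0.313307)–(0.788661, 1.366, -0.313307)  len=1.1617
  (v3,v8,v6) [+-+] → (-0.373074, 1.366, -0.313307)–(-0.788661, 1.366, -0.313307)  len=0.4156
  (v6,v9,v7) [+--] → (-1.33135, 1.366, 0)–(-0.788661, 1.366, 0.313307)  len=0.6266
  (v8,v11,v6) [--+] → (-1.15856, 1.366, -0.0997598)–(-0.788661, 1.366, -0.313307)  len=0.4271
  (v6,v11,v9) [+--] → (-1.15856, 1.366, -0.0997598)–(-1.33135, 1.366, 0)  len=0.1995

Chained into 1 loop(s):
  loop 1: 10 segments, perimeter = 5.6612
Total perimeter = 5.661

loops=1 perimeter=5.661


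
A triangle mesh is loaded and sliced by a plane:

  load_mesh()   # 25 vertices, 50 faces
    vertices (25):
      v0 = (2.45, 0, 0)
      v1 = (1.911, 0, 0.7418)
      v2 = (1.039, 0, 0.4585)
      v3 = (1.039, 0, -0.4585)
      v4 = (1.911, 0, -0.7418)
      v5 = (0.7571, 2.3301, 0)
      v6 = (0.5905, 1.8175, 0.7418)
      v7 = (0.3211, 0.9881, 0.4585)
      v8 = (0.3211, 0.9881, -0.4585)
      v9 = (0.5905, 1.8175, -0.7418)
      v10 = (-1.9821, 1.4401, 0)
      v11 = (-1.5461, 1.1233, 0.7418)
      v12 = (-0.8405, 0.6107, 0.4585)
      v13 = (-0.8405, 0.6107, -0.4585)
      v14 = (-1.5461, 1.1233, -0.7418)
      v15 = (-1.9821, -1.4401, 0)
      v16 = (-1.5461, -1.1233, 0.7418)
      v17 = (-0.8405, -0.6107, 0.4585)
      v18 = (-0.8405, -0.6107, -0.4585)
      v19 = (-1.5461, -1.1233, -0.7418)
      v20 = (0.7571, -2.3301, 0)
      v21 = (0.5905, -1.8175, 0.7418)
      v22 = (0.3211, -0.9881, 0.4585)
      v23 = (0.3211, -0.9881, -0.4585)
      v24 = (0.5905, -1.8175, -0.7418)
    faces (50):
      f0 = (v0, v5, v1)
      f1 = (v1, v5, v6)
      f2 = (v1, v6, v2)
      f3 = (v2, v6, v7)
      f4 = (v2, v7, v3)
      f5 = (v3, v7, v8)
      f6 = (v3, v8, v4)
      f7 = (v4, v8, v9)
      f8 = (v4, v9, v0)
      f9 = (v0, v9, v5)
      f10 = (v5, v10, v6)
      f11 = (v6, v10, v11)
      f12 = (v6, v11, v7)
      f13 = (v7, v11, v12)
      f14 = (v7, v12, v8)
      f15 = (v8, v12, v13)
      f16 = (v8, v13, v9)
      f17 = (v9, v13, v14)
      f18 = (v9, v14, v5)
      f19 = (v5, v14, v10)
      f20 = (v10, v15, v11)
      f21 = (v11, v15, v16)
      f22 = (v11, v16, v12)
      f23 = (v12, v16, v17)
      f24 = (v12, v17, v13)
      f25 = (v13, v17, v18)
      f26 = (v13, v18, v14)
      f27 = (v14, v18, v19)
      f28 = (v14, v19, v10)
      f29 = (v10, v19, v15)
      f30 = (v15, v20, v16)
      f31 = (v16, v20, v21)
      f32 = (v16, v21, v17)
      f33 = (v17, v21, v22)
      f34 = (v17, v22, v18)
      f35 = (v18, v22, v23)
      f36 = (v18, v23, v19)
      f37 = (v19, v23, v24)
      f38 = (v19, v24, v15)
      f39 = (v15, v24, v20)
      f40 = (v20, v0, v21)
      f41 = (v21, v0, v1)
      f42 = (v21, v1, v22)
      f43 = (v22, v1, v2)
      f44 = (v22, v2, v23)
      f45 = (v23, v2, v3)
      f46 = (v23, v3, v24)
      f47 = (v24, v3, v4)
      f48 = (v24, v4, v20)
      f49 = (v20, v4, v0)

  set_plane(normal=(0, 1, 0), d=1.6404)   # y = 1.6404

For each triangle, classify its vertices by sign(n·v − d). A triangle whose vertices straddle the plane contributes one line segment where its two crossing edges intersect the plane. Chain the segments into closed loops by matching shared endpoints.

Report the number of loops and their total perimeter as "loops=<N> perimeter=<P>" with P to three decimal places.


loops=1 perimeter=6.396

Straddling triangles (14 of 50):
  (v0,v5,v1) [-+-] → (1.25819, 1.6404, 0)–(1.09865, 1.6404, 0.21957)  len=0.2714
  (v1,v5,v6) [-++] → (1.09865, 1.6404, 0.21957)–(0.719172, 1.6404, 0.7418)  len=0.6455
  (v1,v6,v2) [-+-] → (0.719172, 1.6404, 0.7418)–(0.634203, 1.6404, 0.714195)  len=0.0893
  (v2,v6,v7) [-+-] → (0.634203, 1.6404, 0.714195)–(0.532976, 1.6404, 0.681308)  len=0.1064
  (v4,v8,v9) [--+] → (0.532976, 1.6404, -0.681308)–(0.719172, 1.6404, -0.7418)  len=0.1958
  (v4,v9,v0) [-+-] → (0.719172, 1.6404, -0.7418)–(0.771693, 1.6404, -0.669518)  len=0.0893
  (v0,v9,v5) [-++] → (0.771693, 1.6404, -0.669518)–(1.25819, 1.6404, 0)  len=0.8276
  (v5,v10,v6) [+-+] → (-1.36563, 1.6404, 0)–(-0.616727, 1.6404, 0.3937)  len=0.8461
  (v6,v10,v11) [+--] → (-0.616727, 1.6404, 0.3937)–(0.0454239, 1.6404, 0.7418)  len=0.7481
  (v6,v11,v7) [+--] → (0.0454239, 1.6404, 0.7418)–(0.532976, 1.6404, 0.681308)  len=0.4913
  (v8,v13,v9) [--+] → (0.380498, 1.6404, -0.700225)–(0.532976, 1.6404, -0.681308)  len=0.1536
  (v9,v13,v14) [+--] → (0.380498, 1.6404, -0.700225)–(0.0454239, 1.6404, -0.7418)  len=0.3376
  (v9,v14,v5) [+-+] → (0.0454239, 1.6404, -0.7418)–(-0.559205, 1.6404, -0.423947)  len=0.6831
  (v5,v14,v10) [+--] → (-0.559205, 1.6404, -0.423947)–(-1.36563, 1.6404, 0)  len=0.9111

Chained into 1 loop(s):
  loop 1: 14 segments, perimeter = 6.3964
Total perimeter = 6.396


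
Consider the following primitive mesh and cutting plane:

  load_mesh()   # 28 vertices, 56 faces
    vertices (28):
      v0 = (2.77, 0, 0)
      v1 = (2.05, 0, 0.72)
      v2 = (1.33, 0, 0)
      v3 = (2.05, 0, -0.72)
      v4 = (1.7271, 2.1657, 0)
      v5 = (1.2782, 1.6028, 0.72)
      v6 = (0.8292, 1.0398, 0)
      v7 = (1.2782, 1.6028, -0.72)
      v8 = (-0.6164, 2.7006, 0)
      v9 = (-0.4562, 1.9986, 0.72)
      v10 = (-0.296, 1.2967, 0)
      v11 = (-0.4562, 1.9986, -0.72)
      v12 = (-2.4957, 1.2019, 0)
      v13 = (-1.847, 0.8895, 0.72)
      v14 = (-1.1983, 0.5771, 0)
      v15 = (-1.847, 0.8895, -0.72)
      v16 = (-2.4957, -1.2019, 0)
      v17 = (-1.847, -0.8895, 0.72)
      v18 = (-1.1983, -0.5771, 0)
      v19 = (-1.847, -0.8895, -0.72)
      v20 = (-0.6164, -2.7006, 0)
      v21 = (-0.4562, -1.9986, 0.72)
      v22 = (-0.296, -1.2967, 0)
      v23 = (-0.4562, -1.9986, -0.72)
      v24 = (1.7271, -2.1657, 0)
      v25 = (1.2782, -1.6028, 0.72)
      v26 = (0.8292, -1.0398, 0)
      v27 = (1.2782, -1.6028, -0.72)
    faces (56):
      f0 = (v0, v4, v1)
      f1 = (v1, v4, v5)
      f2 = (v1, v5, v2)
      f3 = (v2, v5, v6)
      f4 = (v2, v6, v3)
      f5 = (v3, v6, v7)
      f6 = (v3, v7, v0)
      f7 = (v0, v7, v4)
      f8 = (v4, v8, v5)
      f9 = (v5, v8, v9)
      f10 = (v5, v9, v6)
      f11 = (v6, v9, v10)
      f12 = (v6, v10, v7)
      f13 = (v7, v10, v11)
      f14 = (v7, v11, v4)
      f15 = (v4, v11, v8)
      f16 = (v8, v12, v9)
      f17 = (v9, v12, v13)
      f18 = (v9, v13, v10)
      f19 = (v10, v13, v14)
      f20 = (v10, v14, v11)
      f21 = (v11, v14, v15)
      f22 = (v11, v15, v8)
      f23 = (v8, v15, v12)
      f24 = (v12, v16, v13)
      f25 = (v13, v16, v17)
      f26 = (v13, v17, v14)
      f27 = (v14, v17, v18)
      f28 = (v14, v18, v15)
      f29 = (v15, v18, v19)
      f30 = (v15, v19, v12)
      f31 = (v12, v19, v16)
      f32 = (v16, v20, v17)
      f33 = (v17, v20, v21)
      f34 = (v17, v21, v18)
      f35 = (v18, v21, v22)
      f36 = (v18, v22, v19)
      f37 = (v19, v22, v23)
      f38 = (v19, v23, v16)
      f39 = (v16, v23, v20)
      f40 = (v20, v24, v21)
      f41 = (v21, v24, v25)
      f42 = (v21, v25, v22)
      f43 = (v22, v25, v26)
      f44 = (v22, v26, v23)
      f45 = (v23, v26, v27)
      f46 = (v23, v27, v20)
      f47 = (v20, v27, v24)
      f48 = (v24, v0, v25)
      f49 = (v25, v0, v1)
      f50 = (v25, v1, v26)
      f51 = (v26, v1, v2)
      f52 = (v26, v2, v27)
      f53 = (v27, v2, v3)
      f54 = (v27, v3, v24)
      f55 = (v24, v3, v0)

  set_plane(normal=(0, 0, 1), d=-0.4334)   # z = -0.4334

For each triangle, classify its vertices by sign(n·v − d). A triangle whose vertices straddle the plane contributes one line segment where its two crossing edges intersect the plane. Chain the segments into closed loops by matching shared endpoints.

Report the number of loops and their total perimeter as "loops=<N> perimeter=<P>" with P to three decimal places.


Straddling triangles (28 of 56):
  (v2,v6,v3) [++-] → (1.56405, 0.413898, -0.4334)–(1.7634, 0, -0.4334)  len=0.4594
  (v3,v6,v7) [-+-] → (1.56405, 0.413898, -0.4334)–(1.09947, 1.37869, -0.4334)  len=1.0708
  (v3,v7,v0) [--+] → (1.87202, 0.964797, -0.4334)–(2.3366, 0, -0.4334)  len=1.0708
  (v0,v7,v4) [+-+] → (1.87202, 0.964797, -0.4334)–(1.45689, 1.82687, -0.4334)  len=0.9568
  (v6,v10,v7) [++-] → (0.651581, 1.48096, -0.4334)–(1.09947, 1.37869, -0.4334)  len=0.4594
  (v7,v10,v11) [-+-] → (0.651581, 1.48096, -0.4334)–(-0.392431, 1.7192, -0.4334)  len=1.0709
  (v7,v11,v4) [--+] → (0.412875, 2.06512, -0.4334)–(1.45689, 1.82687, -0.4334)  len=1.0709
  (v4,v11,v8) [+-+] → (0.412875, 2.06512, -0.4334)–(-0.519968, 2.27804, -0.4334)  len=0.9568
  (v10,v14,v11) [++-] → (-0.751597, 1.43276, -0.4334)–(-0.392431, 1.7192, -0.4334)  len=0.4594
  (v11,v14,v15) [-+-] → (-0.751597, 1.43276, -0.4334)–(-1.58878, 0.765147, -0.4334)  len=1.0708
  (v11,v15,v8) [--+] → (-1.35715, 1.61042, -0.4334)–(-0.519968, 2.27804, -0.4334)  len=1.0708
  (v8,v15,v12) [+-+] → (-1.35715, 1.61042, -0.4334)–(-2.10522, 1.01385, -0.4334)  len=0.9568
  (v14,v18,v15) [++-] → (-1.58878, 0.305712, -0.4334)–(-1.58878, 0.765147, -0.4334)  len=0.4594
  (v15,v18,v19) [-+-] → (-1.58878, 0.305712, -0.4334)–(-1.58878, -0.765147, -0.4334)  len=1.0709
  (v15,v19,v12) [--+] → (-2.10522, -0.0570066, -0.4334)–(-2.10522, 1.01385, -0.4334)  len=1.0709
  (v12,v19,v16) [+-+] → (-2.10522, -0.0570066, -0.4334)–(-2.10522, -1.01385, -0.4334)  len=0.9568
  (v18,v22,v19) [++-] → (-1.22962, -1.05159, -0.4334)–(-1.58878, -0.765147, -0.4334)  len=0.4594
  (v19,v22,v23) [-+-] → (-1.22962, -1.05159, -0.4334)–(-0.392431, -1.7192, -0.4334)  len=1.0708
  (v19,v23,v16) [--+] → (-1.26803, -1.68147, -0.4334)–(-2.10522, -1.01385, -0.4334)  len=1.0708
  (v16,v23,v20) [+-+] → (-1.26803, -1.68147, -0.4334)–(-0.519968, -2.27804, -0.4334)  len=0.9568
  (v22,v26,v23) [++-] → (0.0554606, -1.61694, -0.4334)–(-0.392431, -1.7192, -0.4334)  len=0.4594
  (v23,v26,v27) [-+-] → (0.0554606, -1.61694, -0.4334)–(1.09947, -1.37869, -0.4334)  len=1.0709
  (v23,v27,v20) [--+] → (0.524044, -2.03979, -0.4334)–(-0.519968, -2.27804, -0.4334)  len=1.0709
  (v20,v27,v24) [+-+] → (0.524044, -2.03979, -0.4334)–(1.45689, -1.82687, -0.4334)  len=0.9568
  (v26,v2,v27) [++-] → (1.29882, -0.964797, -0.4334)–(1.09947, -1.37869, -0.4334)  len=0.4594
  (v27,v2,v3) [-+-] → (1.29882, -0.964797, -0.4334)–(1.7634, 0, -0.4334)  len=1.0708
  (v27,v3,v24) [--+] → (1.92147, -0.862069, -0.4334)–(1.45689, -1.82687, -0.4334)  len=1.0708
  (v24,v3,v0) [+-+] → (1.92147, -0.862069, -0.4334)–(2.3366, 0, -0.4334)  len=0.9568

Chained into 2 loop(s):
  loop 1: 14 segments, perimeter = 10.7117
  loop 2: 14 segments, perimeter = 14.1936
Total perimeter = 24.905

loops=2 perimeter=24.905


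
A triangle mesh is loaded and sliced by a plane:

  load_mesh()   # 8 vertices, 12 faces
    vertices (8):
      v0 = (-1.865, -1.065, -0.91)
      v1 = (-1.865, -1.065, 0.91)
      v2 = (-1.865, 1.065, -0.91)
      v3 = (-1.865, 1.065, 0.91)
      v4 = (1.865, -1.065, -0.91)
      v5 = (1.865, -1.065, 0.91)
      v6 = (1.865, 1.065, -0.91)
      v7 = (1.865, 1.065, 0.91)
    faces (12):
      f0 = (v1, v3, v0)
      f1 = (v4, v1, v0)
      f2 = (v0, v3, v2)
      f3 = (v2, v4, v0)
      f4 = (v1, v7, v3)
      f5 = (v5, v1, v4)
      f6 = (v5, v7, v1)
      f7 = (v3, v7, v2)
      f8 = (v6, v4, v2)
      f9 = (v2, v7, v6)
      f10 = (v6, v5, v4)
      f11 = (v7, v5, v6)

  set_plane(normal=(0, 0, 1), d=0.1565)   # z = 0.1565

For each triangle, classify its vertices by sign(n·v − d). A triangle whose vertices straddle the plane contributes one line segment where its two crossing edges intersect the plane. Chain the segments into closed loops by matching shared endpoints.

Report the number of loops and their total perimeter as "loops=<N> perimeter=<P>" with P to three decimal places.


loops=1 perimeter=11.720

Straddling triangles (8 of 12):
  (v1,v3,v0) [++-] → (-1.865, 0.183157, 0.1565)–(-1.865, -1.065, 0.1565)  len=1.2482
  (v4,v1,v0) [-+-] → (-0.320739, -1.065, 0.1565)–(-1.865, -1.065, 0.1565)  len=1.5443
  (v0,v3,v2) [-+-] → (-1.865, 0.183157, 0.1565)–(-1.865, 1.065, 0.1565)  len=0.8818
  (v5,v1,v4) [++-] → (-0.320739, -1.065, 0.1565)–(1.865, -1.065, 0.1565)  len=2.1857
  (v3,v7,v2) [++-] → (0.320739, 1.065, 0.1565)–(-1.865, 1.065, 0.1565)  len=2.1857
  (v2,v7,v6) [-+-] → (0.320739, 1.065, 0.1565)–(1.865, 1.065, 0.1565)  len=1.5443
  (v6,v5,v4) [-+-] → (1.865, -0.183157, 0.1565)–(1.865, -1.065, 0.1565)  len=0.8818
  (v7,v5,v6) [++-] → (1.865, -0.183157, 0.1565)–(1.865, 1.065, 0.1565)  len=1.2482

Chained into 1 loop(s):
  loop 1: 8 segments, perimeter = 11.7200
Total perimeter = 11.720
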